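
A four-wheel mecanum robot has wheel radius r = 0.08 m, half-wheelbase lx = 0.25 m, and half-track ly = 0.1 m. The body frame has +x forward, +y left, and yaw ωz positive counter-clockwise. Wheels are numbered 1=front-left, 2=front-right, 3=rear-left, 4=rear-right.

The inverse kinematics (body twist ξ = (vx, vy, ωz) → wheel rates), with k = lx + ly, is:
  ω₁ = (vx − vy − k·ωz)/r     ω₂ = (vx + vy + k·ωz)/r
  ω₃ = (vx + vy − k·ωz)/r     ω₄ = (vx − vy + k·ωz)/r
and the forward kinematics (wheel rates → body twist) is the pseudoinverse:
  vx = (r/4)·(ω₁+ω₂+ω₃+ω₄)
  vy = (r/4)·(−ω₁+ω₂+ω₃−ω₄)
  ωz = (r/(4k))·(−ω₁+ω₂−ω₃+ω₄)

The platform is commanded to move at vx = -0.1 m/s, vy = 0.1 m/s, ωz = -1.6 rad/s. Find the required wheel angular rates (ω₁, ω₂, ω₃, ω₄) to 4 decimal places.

k = lx + ly = 0.25 + 0.1 = 0.3500;  k·ωz = 0.3500·-1.6 = -0.5600
ω₁ (FL) = (vx − vy − k·ωz)/r = 0.3600/0.08 = 4.5000
ω₂ (FR) = (vx + vy + k·ωz)/r = -0.5600/0.08 = -7.0000
ω₃ (RL) = (vx + vy − k·ωz)/r = 0.5600/0.08 = 7.0000
ω₄ (RR) = (vx − vy + k·ωz)/r = -0.7600/0.08 = -9.5000

(4.5000, -7.0000, 7.0000, -9.5000)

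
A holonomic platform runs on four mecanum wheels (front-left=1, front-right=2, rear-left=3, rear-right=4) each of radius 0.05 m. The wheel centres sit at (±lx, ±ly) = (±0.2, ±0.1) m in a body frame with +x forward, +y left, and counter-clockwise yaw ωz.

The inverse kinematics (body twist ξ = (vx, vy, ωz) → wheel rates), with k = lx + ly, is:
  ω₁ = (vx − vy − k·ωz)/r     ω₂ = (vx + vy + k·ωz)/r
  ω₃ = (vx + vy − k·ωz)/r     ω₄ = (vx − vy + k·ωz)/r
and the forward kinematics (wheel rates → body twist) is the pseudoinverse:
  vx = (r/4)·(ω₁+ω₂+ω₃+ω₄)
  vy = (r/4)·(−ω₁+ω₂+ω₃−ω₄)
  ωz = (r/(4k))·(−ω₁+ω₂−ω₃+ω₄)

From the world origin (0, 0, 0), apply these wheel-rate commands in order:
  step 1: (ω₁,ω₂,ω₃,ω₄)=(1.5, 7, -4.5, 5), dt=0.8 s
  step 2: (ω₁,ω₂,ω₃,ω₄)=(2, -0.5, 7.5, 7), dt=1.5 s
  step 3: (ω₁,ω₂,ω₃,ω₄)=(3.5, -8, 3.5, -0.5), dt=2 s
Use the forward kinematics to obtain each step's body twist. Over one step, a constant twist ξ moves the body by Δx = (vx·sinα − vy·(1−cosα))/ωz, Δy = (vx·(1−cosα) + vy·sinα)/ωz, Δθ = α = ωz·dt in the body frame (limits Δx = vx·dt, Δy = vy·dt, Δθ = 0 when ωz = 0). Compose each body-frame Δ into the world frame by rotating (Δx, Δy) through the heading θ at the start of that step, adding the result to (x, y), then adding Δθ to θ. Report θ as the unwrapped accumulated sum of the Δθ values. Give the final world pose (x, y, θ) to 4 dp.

(0.2959, -0.0860, -0.9792)

step 1: ξ=(vx,vy,ωz)=(0.1125, -0.0500, 0.6250), dt=0.8 → body Δ=(0.0961, -0.0163, 0.5000) → world pose (0.0961, -0.0163, 0.5000)
step 2: ξ=(vx,vy,ωz)=(0.2000, -0.0250, -0.1250), dt=1.5 → body Δ=(0.2947, -0.0653, -0.1875) → world pose (0.3861, 0.0677, 0.3125)
step 3: ξ=(vx,vy,ωz)=(-0.0187, -0.0938, -0.6458), dt=2.0 → body Δ=(-0.1331, -0.1185, -1.2917) → world pose (0.2959, -0.0860, -0.9792)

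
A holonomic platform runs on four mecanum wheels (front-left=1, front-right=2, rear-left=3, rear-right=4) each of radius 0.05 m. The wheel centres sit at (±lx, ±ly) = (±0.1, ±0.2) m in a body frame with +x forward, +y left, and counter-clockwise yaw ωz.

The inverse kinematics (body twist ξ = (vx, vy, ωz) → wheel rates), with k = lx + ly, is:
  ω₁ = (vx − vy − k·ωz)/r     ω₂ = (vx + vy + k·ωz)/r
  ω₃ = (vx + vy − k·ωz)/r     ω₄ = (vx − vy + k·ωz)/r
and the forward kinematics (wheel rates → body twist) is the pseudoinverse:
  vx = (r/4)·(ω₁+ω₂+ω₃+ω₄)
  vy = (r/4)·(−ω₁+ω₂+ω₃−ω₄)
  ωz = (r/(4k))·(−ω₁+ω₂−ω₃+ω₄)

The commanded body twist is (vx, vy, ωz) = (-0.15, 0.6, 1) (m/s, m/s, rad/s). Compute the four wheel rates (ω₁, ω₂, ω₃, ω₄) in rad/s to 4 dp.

(-21.0000, 15.0000, 3.0000, -9.0000)

k = lx + ly = 0.1 + 0.2 = 0.3000;  k·ωz = 0.3000·1 = 0.3000
ω₁ (FL) = (vx − vy − k·ωz)/r = -1.0500/0.05 = -21.0000
ω₂ (FR) = (vx + vy + k·ωz)/r = 0.7500/0.05 = 15.0000
ω₃ (RL) = (vx + vy − k·ωz)/r = 0.1500/0.05 = 3.0000
ω₄ (RR) = (vx − vy + k·ωz)/r = -0.4500/0.05 = -9.0000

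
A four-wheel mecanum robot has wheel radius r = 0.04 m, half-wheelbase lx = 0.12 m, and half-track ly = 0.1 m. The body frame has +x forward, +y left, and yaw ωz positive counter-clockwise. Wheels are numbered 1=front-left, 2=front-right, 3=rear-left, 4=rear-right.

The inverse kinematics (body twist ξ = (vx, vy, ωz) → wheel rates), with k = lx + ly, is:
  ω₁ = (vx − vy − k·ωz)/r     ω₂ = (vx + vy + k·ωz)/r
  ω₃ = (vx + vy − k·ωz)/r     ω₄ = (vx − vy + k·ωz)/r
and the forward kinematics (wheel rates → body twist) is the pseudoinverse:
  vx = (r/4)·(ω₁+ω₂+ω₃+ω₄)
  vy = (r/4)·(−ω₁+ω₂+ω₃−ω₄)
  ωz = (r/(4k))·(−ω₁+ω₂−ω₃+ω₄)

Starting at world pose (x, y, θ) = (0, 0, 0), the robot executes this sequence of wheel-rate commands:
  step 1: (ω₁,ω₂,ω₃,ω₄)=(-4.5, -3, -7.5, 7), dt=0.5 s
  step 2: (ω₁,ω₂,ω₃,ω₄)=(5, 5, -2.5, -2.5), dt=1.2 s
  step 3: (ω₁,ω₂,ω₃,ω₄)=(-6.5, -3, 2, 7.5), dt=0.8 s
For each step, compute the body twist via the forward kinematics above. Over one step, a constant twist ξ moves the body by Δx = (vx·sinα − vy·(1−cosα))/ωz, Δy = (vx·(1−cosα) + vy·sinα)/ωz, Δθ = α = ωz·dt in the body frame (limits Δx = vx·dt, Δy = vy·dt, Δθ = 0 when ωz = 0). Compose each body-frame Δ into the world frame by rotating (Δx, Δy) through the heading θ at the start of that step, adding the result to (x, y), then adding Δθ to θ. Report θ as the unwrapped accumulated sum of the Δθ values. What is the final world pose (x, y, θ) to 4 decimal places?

(0.0367, -0.0632, 0.6909)

step 1: ξ=(vx,vy,ωz)=(-0.0800, -0.1300, 0.7273), dt=0.5 → body Δ=(-0.0274, -0.0708, 0.3636) → world pose (-0.0274, -0.0708, 0.3636)
step 2: ξ=(vx,vy,ωz)=(0.0500, 0.0000, 0.0000), dt=1.2 → body Δ=(0.0600, 0.0000, 0.0000) → world pose (0.0286, -0.0494, 0.3636)
step 3: ξ=(vx,vy,ωz)=(0.0000, -0.0200, 0.4091), dt=0.8 → body Δ=(0.0026, -0.0157, 0.3273) → world pose (0.0367, -0.0632, 0.6909)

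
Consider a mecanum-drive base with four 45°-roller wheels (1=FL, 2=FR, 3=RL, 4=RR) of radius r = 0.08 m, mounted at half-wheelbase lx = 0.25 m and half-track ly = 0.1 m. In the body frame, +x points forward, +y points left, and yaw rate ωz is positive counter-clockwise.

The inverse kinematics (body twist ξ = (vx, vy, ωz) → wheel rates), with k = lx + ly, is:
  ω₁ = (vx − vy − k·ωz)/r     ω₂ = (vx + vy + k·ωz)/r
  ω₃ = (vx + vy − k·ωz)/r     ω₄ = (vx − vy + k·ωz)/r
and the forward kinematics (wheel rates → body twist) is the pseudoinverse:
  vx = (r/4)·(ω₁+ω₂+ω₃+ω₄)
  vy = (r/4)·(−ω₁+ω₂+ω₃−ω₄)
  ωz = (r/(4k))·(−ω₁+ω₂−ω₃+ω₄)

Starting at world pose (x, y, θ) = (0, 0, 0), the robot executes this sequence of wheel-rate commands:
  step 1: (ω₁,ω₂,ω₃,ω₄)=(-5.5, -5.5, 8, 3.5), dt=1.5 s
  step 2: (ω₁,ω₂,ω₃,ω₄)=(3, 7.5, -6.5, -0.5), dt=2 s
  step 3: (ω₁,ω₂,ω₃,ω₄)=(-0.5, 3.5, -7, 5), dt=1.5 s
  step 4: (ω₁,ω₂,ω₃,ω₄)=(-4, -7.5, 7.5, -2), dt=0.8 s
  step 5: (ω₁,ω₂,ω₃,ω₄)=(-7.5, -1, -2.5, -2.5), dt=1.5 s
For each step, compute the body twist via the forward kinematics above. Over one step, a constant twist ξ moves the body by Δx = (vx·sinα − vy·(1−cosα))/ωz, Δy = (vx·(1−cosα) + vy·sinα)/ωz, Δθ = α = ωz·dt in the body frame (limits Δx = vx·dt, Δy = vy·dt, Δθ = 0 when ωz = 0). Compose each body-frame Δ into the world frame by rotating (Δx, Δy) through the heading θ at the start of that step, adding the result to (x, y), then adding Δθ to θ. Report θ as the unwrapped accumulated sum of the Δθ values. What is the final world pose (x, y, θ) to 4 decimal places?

step 1: ξ=(vx,vy,ωz)=(0.0100, 0.0900, -0.2571), dt=1.5 → body Δ=(0.0403, 0.1288, -0.3857) → world pose (0.0403, 0.1288, -0.3857)
step 2: ξ=(vx,vy,ωz)=(0.0700, -0.0300, 0.6000), dt=2.0 → body Δ=(0.1406, 0.0278, 1.2000) → world pose (0.1811, 0.1017, 0.8143)
step 3: ξ=(vx,vy,ωz)=(0.0200, -0.1600, 0.9143), dt=1.5 → body Δ=(0.1618, -0.1540, 1.3714) → world pose (0.4041, 0.1136, 2.1857)
step 4: ξ=(vx,vy,ωz)=(-0.1200, 0.1200, -0.7429), dt=0.8 → body Δ=(-0.0628, 0.1181, -0.5943) → world pose (0.3438, -0.0058, 1.5914)
step 5: ξ=(vx,vy,ωz)=(-0.2700, 0.1300, 0.3714), dt=1.5 → body Δ=(-0.4373, 0.0751, 0.5571) → world pose (0.2777, -0.4446, 2.1486)

(0.2777, -0.4446, 2.1486)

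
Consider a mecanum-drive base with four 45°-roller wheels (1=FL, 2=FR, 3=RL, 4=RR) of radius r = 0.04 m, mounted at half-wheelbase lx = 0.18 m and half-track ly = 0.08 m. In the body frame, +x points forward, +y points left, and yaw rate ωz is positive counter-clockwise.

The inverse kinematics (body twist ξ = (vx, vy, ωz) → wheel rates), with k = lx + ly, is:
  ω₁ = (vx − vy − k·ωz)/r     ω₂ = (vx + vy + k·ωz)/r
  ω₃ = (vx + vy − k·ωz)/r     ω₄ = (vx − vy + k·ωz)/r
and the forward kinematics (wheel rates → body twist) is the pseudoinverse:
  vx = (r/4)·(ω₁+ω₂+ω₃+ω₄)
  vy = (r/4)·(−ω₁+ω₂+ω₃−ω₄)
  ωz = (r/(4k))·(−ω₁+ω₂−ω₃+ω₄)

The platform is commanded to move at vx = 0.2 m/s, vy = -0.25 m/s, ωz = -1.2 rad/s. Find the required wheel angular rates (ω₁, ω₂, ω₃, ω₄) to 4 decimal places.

k = lx + ly = 0.18 + 0.08 = 0.2600;  k·ωz = 0.2600·-1.2 = -0.3120
ω₁ (FL) = (vx − vy − k·ωz)/r = 0.7620/0.04 = 19.0500
ω₂ (FR) = (vx + vy + k·ωz)/r = -0.3620/0.04 = -9.0500
ω₃ (RL) = (vx + vy − k·ωz)/r = 0.2620/0.04 = 6.5500
ω₄ (RR) = (vx − vy + k·ωz)/r = 0.1380/0.04 = 3.4500

(19.0500, -9.0500, 6.5500, 3.4500)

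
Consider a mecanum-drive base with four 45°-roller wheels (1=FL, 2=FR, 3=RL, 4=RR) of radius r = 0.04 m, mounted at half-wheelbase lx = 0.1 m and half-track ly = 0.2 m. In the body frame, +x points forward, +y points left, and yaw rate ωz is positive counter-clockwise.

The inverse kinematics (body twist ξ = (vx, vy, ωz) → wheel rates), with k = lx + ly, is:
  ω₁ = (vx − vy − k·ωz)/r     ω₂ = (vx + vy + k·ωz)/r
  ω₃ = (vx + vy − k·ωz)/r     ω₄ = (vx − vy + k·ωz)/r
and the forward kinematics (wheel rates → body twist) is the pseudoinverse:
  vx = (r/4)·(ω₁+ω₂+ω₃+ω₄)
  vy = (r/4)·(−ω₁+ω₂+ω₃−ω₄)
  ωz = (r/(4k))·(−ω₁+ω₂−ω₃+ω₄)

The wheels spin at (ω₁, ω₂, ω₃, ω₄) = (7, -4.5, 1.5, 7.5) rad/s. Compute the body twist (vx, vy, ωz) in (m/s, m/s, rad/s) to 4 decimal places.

k = lx + ly = 0.1 + 0.2 = 0.3000
ω₁+ω₂+ω₃+ω₄ = 11.5000  →  vx = (0.04/4)·11.5000 = 0.1150
−ω₁+ω₂+ω₃−ω₄ = -17.5000  →  vy = (0.04/4)·-17.5000 = -0.1750
−ω₁+ω₂−ω₃+ω₄ = -5.5000  →  ωz = (0.04/1.2000)·-5.5000 = -0.1833

(0.1150, -0.1750, -0.1833)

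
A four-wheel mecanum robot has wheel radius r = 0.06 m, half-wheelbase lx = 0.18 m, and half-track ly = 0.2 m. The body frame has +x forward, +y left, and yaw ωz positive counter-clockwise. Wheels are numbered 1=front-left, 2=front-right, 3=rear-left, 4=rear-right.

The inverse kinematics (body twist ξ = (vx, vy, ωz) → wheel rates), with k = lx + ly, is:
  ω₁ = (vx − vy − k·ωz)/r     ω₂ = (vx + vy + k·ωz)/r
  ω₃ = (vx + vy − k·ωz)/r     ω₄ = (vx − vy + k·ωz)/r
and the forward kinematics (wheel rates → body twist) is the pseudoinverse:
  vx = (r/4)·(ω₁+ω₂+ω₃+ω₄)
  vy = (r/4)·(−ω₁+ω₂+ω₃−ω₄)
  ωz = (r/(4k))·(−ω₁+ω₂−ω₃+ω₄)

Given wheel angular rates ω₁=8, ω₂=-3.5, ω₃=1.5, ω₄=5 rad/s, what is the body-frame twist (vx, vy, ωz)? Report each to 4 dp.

k = lx + ly = 0.18 + 0.2 = 0.3800
ω₁+ω₂+ω₃+ω₄ = 11.0000  →  vx = (0.06/4)·11.0000 = 0.1650
−ω₁+ω₂+ω₃−ω₄ = -15.0000  →  vy = (0.06/4)·-15.0000 = -0.2250
−ω₁+ω₂−ω₃+ω₄ = -8.0000  →  ωz = (0.06/1.5200)·-8.0000 = -0.3158

(0.1650, -0.2250, -0.3158)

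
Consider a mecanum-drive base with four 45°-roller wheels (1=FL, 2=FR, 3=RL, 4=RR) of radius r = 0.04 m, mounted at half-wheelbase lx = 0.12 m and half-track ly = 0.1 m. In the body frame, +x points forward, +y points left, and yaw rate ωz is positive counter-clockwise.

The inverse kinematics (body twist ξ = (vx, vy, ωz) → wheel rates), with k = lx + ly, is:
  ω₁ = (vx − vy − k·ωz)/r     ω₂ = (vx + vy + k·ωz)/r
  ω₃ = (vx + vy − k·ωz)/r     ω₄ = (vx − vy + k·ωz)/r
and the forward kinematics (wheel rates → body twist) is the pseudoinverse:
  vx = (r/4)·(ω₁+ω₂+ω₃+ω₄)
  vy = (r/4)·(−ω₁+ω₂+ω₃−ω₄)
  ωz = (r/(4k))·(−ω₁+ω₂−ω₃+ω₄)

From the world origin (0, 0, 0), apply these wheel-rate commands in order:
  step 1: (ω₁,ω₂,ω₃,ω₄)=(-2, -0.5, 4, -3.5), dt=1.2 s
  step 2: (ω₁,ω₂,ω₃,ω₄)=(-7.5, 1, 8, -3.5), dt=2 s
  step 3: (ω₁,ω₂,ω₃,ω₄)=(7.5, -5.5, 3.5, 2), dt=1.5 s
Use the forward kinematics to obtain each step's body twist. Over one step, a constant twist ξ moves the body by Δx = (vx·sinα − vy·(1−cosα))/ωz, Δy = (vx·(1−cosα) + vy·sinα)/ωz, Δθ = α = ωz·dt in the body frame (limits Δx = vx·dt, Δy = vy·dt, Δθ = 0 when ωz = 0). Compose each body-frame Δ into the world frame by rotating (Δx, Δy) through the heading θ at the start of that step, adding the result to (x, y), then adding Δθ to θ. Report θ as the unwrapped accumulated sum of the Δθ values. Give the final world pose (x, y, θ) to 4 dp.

step 1: ξ=(vx,vy,ωz)=(-0.0200, 0.0900, -0.2727), dt=1.2 → body Δ=(-0.0061, 0.1100, -0.3273) → world pose (-0.0061, 0.1100, -0.3273)
step 2: ξ=(vx,vy,ωz)=(-0.0200, 0.2000, -0.1364), dt=2.0 → body Δ=(0.0147, 0.4005, -0.2727) → world pose (0.1366, 0.4845, -0.6000)
step 3: ξ=(vx,vy,ωz)=(0.0750, -0.1150, -0.6591), dt=1.5 → body Δ=(0.0165, -0.1970, -0.9886) → world pose (0.0390, 0.3126, -1.5886)

(0.0390, 0.3126, -1.5886)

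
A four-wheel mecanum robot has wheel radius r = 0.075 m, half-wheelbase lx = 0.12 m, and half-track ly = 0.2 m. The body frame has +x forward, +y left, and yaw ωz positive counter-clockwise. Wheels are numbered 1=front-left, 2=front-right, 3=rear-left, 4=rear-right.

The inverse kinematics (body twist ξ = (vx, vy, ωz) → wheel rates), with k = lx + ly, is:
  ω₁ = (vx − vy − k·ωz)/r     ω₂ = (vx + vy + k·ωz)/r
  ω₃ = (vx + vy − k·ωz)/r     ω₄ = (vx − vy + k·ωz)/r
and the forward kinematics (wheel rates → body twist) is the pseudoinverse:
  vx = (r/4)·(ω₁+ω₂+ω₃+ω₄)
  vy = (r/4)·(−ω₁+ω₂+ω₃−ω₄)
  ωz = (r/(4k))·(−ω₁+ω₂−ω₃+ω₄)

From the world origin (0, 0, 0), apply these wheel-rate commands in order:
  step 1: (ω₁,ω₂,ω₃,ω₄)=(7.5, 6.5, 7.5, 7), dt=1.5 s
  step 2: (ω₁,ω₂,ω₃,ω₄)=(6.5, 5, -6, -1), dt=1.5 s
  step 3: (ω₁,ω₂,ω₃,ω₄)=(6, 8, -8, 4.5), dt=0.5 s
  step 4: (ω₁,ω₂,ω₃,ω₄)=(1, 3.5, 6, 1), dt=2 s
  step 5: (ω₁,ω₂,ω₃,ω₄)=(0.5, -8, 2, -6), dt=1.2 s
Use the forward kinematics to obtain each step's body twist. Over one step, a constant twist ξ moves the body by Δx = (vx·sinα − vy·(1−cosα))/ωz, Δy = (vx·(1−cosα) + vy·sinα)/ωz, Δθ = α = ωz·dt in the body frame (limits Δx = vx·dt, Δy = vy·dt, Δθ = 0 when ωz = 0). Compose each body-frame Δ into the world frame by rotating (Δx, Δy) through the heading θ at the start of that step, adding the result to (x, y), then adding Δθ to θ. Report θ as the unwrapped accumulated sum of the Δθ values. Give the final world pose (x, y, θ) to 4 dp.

(1.0807, 0.1964, -0.8525)

step 1: ξ=(vx,vy,ωz)=(0.5344, -0.0094, -0.0879), dt=1.5 → body Δ=(0.7983, -0.0668, -0.1318) → world pose (0.7983, -0.0668, -0.1318)
step 2: ξ=(vx,vy,ωz)=(0.0844, -0.1219, 0.2051), dt=1.5 → body Δ=(0.1525, -0.1606, 0.3076) → world pose (0.9284, -0.2461, 0.1758)
step 3: ξ=(vx,vy,ωz)=(0.1969, -0.1969, 0.8496), dt=0.5 → body Δ=(0.1161, -0.0749, 0.4248) → world pose (1.0558, -0.2995, 0.6006)
step 4: ξ=(vx,vy,ωz)=(0.2156, 0.1406, -0.1465), dt=2.0 → body Δ=(0.4660, 0.2145, -0.2930) → world pose (1.3190, 0.1408, 0.3076)
step 5: ξ=(vx,vy,ωz)=(-0.2156, -0.0094, -0.9668), dt=1.2 → body Δ=(-0.2103, 0.1251, -1.1602) → world pose (1.0807, 0.1964, -0.8525)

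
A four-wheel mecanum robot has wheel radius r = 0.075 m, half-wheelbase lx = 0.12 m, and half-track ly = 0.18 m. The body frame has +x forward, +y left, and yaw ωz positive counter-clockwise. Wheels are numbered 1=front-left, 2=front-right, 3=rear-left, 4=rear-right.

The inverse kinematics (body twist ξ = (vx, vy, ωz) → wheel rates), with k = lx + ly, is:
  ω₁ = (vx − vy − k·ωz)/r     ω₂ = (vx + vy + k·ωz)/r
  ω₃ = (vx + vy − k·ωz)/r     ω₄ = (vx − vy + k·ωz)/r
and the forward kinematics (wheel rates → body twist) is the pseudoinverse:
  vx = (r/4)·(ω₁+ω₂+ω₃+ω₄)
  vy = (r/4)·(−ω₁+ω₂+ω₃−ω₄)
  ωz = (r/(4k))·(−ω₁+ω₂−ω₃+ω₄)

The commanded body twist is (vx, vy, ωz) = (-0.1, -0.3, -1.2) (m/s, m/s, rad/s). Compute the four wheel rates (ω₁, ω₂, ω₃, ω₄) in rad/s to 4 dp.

k = lx + ly = 0.12 + 0.18 = 0.3000;  k·ωz = 0.3000·-1.2 = -0.3600
ω₁ (FL) = (vx − vy − k·ωz)/r = 0.5600/0.075 = 7.4667
ω₂ (FR) = (vx + vy + k·ωz)/r = -0.7600/0.075 = -10.1333
ω₃ (RL) = (vx + vy − k·ωz)/r = -0.0400/0.075 = -0.5333
ω₄ (RR) = (vx − vy + k·ωz)/r = -0.1600/0.075 = -2.1333

(7.4667, -10.1333, -0.5333, -2.1333)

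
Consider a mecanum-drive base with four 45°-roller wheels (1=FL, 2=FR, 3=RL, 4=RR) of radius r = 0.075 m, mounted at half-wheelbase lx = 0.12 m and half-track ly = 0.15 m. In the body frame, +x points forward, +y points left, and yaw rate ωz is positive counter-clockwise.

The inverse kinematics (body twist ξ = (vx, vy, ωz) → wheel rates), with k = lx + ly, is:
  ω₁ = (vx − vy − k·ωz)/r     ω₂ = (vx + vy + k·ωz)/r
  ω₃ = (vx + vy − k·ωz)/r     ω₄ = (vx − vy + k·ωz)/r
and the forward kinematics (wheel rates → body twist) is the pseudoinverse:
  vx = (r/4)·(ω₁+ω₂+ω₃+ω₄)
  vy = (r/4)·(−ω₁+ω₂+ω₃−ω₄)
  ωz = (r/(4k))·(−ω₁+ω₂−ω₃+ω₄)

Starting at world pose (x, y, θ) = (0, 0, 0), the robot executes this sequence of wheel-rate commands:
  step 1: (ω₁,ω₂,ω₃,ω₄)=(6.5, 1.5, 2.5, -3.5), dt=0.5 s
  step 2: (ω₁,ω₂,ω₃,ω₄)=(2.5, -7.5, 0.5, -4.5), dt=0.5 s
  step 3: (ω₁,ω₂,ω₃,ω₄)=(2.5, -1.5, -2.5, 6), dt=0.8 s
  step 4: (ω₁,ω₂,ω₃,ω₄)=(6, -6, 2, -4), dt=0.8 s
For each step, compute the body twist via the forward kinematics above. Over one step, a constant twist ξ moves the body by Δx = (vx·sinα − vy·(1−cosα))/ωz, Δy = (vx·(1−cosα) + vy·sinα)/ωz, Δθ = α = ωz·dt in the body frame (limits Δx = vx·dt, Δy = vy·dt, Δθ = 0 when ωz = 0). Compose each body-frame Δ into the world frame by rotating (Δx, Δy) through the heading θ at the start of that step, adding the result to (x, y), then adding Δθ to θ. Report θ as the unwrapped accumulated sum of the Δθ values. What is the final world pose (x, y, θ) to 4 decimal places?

step 1: ξ=(vx,vy,ωz)=(0.1312, 0.0188, -0.7639), dt=0.5 → body Δ=(0.0658, -0.0032, -0.3819) → world pose (0.0658, -0.0032, -0.3819)
step 2: ξ=(vx,vy,ωz)=(-0.1687, -0.0938, -1.0417), dt=0.5 → body Δ=(-0.0925, -0.0233, -0.5208) → world pose (-0.0288, 0.0096, -0.9028)
step 3: ξ=(vx,vy,ωz)=(0.0844, -0.2344, 0.3125), dt=0.8 → body Δ=(0.0901, -0.1772, 0.2500) → world pose (-0.1120, -0.1708, -0.6528)
step 4: ξ=(vx,vy,ωz)=(-0.0375, -0.1125, -1.2500), dt=0.8 → body Δ=(-0.0666, -0.0619, -1.0000) → world pose (-0.2026, -0.1796, -1.6528)

(-0.2026, -0.1796, -1.6528)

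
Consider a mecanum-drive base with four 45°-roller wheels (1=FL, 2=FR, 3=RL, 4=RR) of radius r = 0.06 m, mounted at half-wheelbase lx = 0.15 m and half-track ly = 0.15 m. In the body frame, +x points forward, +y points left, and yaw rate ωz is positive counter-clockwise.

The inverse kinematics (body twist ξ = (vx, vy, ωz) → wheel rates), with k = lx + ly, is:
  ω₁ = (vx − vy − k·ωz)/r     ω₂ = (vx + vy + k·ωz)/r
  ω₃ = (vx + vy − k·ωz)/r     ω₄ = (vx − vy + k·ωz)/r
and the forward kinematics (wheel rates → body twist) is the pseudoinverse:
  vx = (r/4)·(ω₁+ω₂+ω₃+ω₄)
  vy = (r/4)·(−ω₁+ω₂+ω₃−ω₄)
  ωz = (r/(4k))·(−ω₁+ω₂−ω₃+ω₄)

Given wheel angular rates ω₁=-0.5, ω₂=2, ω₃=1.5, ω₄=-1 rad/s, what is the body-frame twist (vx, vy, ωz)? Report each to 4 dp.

k = lx + ly = 0.15 + 0.15 = 0.3000
ω₁+ω₂+ω₃+ω₄ = 2.0000  →  vx = (0.06/4)·2.0000 = 0.0300
−ω₁+ω₂+ω₃−ω₄ = 5.0000  →  vy = (0.06/4)·5.0000 = 0.0750
−ω₁+ω₂−ω₃+ω₄ = 0.0000  →  ωz = (0.06/1.2000)·0.0000 = 0.0000

(0.0300, 0.0750, 0.0000)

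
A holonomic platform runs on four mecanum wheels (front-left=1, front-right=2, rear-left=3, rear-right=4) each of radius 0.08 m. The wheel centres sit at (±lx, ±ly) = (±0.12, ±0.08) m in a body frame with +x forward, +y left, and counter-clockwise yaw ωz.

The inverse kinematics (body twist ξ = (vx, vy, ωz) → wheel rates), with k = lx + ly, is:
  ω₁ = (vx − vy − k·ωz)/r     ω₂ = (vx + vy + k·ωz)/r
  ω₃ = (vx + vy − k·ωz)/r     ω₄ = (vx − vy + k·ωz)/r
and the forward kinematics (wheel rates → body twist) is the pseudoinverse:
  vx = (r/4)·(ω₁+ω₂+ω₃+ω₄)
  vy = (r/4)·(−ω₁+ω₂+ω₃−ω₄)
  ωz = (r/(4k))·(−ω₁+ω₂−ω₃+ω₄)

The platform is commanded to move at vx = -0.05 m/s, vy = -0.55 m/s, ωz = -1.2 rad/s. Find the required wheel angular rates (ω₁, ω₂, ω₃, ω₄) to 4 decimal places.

(9.2500, -10.5000, -4.5000, 3.2500)

k = lx + ly = 0.12 + 0.08 = 0.2000;  k·ωz = 0.2000·-1.2 = -0.2400
ω₁ (FL) = (vx − vy − k·ωz)/r = 0.7400/0.08 = 9.2500
ω₂ (FR) = (vx + vy + k·ωz)/r = -0.8400/0.08 = -10.5000
ω₃ (RL) = (vx + vy − k·ωz)/r = -0.3600/0.08 = -4.5000
ω₄ (RR) = (vx − vy + k·ωz)/r = 0.2600/0.08 = 3.2500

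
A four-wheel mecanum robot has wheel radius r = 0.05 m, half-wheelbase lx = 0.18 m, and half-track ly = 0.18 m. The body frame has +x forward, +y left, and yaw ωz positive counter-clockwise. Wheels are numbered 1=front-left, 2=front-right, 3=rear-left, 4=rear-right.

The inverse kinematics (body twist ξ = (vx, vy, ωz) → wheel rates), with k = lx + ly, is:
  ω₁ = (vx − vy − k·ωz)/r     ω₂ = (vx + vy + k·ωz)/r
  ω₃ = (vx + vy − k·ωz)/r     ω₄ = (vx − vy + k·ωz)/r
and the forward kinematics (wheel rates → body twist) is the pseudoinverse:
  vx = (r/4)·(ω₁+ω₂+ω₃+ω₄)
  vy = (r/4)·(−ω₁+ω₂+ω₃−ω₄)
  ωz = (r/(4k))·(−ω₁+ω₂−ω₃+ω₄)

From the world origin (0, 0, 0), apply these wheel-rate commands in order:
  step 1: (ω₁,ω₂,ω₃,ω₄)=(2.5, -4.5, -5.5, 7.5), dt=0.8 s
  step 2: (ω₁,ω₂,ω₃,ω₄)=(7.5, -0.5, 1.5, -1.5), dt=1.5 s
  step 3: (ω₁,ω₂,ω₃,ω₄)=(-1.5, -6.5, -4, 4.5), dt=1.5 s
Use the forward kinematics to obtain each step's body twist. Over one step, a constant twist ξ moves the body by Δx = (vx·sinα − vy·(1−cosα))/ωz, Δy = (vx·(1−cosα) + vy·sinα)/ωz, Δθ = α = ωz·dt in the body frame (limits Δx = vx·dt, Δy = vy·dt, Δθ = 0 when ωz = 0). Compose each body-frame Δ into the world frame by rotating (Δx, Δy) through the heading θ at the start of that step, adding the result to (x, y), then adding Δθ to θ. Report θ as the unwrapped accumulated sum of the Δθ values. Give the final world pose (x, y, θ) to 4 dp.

step 1: ξ=(vx,vy,ωz)=(0.0000, -0.2500, 0.2083), dt=0.8 → body Δ=(0.0166, -0.1991, 0.1667) → world pose (0.0166, -0.1991, 0.1667)
step 2: ξ=(vx,vy,ωz)=(0.0875, -0.0625, -0.3819), dt=1.5 → body Δ=(0.0981, -0.1253, -0.5729) → world pose (0.1341, -0.3064, -0.4062)
step 3: ξ=(vx,vy,ωz)=(-0.0938, -0.1688, 0.1215), dt=1.5 → body Δ=(-0.1168, -0.2645, 0.1823) → world pose (-0.0777, -0.5032, -0.2240)

(-0.0777, -0.5032, -0.2240)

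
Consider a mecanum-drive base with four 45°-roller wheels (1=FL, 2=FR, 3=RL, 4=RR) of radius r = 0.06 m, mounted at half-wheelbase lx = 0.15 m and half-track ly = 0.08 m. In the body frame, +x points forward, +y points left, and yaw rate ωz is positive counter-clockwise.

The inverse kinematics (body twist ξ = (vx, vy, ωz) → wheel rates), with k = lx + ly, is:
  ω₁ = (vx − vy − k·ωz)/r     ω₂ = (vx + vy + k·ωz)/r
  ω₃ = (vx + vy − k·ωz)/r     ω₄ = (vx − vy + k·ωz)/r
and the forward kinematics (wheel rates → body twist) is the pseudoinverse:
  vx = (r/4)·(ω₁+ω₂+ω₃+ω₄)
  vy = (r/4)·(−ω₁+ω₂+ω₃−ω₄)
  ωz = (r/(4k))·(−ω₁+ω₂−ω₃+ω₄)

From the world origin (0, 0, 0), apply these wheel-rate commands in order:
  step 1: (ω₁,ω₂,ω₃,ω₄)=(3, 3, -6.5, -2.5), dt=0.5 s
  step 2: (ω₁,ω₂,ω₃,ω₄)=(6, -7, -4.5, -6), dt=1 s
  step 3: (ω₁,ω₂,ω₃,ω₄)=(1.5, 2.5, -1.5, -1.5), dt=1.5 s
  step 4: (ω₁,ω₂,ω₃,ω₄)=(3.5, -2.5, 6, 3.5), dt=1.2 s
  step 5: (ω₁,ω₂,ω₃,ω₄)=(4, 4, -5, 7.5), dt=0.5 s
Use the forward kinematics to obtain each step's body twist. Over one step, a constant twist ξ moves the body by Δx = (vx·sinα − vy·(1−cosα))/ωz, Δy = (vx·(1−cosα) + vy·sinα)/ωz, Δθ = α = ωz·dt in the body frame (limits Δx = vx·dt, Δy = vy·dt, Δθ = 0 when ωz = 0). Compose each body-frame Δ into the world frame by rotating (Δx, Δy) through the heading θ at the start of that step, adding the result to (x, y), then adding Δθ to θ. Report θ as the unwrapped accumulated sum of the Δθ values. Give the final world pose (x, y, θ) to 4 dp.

(-0.2185, -0.4310, -0.9750)

step 1: ξ=(vx,vy,ωz)=(-0.0450, -0.0600, 0.2609), dt=0.5 → body Δ=(-0.0205, -0.0314, 0.1304) → world pose (-0.0205, -0.0314, 0.1304)
step 2: ξ=(vx,vy,ωz)=(-0.1725, -0.1725, -0.9457), dt=1.0 → body Δ=(-0.2236, -0.0723, -0.9457) → world pose (-0.2328, -0.1321, -0.8152)
step 3: ξ=(vx,vy,ωz)=(0.0150, 0.0150, 0.0652), dt=1.5 → body Δ=(0.0214, 0.0236, 0.0978) → world pose (-0.2010, -0.1315, -0.7174)
step 4: ξ=(vx,vy,ωz)=(0.1575, -0.0525, -0.5543), dt=1.2 → body Δ=(0.1552, -0.1190, -0.6652) → world pose (-0.1623, -0.3232, -1.3826)
step 5: ξ=(vx,vy,ωz)=(0.1575, -0.1875, 0.8152), dt=0.5 → body Δ=(0.0954, -0.0753, 0.4076) → world pose (-0.2185, -0.4310, -0.9750)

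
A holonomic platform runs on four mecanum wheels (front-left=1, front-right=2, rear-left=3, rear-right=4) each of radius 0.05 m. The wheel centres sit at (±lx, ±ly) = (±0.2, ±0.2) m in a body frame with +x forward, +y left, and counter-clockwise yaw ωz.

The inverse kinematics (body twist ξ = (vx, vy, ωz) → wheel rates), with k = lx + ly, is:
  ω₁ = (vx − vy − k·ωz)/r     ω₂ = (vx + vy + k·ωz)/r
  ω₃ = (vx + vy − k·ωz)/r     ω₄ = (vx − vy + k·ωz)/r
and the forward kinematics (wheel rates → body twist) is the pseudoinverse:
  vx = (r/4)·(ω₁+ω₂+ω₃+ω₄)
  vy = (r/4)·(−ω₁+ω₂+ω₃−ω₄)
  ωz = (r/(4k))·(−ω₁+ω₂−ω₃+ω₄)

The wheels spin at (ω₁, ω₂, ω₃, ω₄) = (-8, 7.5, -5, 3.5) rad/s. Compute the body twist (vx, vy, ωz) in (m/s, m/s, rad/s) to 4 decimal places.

(-0.0250, 0.0875, 0.7500)

k = lx + ly = 0.2 + 0.2 = 0.4000
ω₁+ω₂+ω₃+ω₄ = -2.0000  →  vx = (0.05/4)·-2.0000 = -0.0250
−ω₁+ω₂+ω₃−ω₄ = 7.0000  →  vy = (0.05/4)·7.0000 = 0.0875
−ω₁+ω₂−ω₃+ω₄ = 24.0000  →  ωz = (0.05/1.6000)·24.0000 = 0.7500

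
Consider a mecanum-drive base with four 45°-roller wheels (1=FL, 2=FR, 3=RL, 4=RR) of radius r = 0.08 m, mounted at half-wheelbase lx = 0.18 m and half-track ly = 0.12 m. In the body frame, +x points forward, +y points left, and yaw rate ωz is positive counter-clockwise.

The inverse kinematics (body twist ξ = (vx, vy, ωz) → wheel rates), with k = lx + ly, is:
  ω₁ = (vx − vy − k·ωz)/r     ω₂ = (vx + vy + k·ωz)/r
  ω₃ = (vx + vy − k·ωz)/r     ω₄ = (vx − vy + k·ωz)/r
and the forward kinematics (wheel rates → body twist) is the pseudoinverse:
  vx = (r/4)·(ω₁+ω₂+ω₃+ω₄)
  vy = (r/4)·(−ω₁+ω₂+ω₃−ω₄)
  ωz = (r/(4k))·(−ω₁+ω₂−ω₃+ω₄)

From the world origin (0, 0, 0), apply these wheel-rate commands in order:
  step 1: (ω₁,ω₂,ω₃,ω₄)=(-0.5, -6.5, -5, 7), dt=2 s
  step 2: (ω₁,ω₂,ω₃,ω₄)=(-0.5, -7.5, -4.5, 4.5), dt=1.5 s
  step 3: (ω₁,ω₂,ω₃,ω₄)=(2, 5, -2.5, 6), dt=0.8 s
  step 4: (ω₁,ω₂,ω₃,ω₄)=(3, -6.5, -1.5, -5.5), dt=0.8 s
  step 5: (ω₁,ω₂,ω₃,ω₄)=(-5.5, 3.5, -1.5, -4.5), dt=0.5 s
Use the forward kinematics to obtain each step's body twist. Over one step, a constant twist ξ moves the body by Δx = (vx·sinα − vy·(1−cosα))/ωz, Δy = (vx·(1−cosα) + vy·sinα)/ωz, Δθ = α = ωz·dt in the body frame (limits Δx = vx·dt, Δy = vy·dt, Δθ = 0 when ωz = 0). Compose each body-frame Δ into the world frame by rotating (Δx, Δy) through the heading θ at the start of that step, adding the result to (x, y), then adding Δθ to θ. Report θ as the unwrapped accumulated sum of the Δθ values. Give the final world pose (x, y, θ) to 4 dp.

step 1: ξ=(vx,vy,ωz)=(-0.1000, -0.3600, 0.4000), dt=2.0 → body Δ=(0.0936, -0.7214, 0.8000) → world pose (0.0936, -0.7214, 0.8000)
step 2: ξ=(vx,vy,ωz)=(-0.1600, -0.3200, 0.1333), dt=1.5 → body Δ=(-0.1906, -0.5007, 0.2000) → world pose (0.3201, -1.2070, 1.0000)
step 3: ξ=(vx,vy,ωz)=(0.2100, -0.1100, 0.7667), dt=0.8 → body Δ=(0.1838, -0.0327, 0.6133) → world pose (0.4469, -1.0700, 1.6133)
step 4: ξ=(vx,vy,ωz)=(-0.2100, -0.1100, -0.9000), dt=0.8 → body Δ=(-0.1842, -0.0227, -0.7200) → world pose (0.4773, -1.2530, 0.8933)
step 5: ξ=(vx,vy,ωz)=(-0.1600, 0.2400, 0.4000), dt=0.5 → body Δ=(-0.0914, 0.1112, 0.2000) → world pose (0.3334, -1.2546, 1.0933)

(0.3334, -1.2546, 1.0933)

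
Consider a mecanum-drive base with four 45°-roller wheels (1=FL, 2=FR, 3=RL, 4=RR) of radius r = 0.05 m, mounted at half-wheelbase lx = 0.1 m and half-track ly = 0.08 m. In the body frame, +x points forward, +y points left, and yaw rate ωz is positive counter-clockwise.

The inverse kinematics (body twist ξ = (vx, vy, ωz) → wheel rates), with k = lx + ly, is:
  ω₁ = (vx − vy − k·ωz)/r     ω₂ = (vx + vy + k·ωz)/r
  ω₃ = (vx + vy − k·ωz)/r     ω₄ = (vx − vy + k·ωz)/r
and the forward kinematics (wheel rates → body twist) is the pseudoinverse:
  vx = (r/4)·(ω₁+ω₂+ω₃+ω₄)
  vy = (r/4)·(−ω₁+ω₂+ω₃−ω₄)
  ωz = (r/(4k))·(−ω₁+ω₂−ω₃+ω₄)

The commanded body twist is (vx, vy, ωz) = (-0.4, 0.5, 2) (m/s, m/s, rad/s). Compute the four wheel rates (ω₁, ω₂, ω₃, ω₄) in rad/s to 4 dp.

k = lx + ly = 0.1 + 0.08 = 0.1800;  k·ωz = 0.1800·2 = 0.3600
ω₁ (FL) = (vx − vy − k·ωz)/r = -1.2600/0.05 = -25.2000
ω₂ (FR) = (vx + vy + k·ωz)/r = 0.4600/0.05 = 9.2000
ω₃ (RL) = (vx + vy − k·ωz)/r = -0.2600/0.05 = -5.2000
ω₄ (RR) = (vx − vy + k·ωz)/r = -0.5400/0.05 = -10.8000

(-25.2000, 9.2000, -5.2000, -10.8000)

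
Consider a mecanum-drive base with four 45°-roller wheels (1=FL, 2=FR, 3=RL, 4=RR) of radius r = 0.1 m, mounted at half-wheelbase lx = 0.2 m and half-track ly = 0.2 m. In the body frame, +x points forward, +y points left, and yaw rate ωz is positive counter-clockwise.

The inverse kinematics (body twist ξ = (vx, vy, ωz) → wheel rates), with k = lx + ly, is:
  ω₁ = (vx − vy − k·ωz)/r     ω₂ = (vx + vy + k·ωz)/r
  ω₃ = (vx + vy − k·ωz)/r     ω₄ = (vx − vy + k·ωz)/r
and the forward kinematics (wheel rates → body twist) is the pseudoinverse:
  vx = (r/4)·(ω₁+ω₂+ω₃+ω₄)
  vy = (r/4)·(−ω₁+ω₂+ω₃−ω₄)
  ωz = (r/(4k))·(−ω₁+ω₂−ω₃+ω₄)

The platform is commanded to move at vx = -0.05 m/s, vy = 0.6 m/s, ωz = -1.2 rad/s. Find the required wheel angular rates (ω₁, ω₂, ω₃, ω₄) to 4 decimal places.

k = lx + ly = 0.2 + 0.2 = 0.4000;  k·ωz = 0.4000·-1.2 = -0.4800
ω₁ (FL) = (vx − vy − k·ωz)/r = -0.1700/0.1 = -1.7000
ω₂ (FR) = (vx + vy + k·ωz)/r = 0.0700/0.1 = 0.7000
ω₃ (RL) = (vx + vy − k·ωz)/r = 1.0300/0.1 = 10.3000
ω₄ (RR) = (vx − vy + k·ωz)/r = -1.1300/0.1 = -11.3000

(-1.7000, 0.7000, 10.3000, -11.3000)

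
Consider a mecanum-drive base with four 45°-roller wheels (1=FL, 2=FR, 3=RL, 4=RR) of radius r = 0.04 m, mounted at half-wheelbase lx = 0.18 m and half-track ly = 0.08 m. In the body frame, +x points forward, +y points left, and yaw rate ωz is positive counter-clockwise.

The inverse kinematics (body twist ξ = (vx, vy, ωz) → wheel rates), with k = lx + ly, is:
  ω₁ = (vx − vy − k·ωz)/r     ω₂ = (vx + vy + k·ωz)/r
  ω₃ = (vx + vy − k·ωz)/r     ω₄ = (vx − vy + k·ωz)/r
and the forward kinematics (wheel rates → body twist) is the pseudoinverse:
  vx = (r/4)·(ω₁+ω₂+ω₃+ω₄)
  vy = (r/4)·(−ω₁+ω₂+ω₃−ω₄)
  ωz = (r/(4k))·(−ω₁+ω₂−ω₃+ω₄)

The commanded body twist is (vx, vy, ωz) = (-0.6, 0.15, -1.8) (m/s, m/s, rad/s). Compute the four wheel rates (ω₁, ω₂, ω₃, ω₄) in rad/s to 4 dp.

k = lx + ly = 0.18 + 0.08 = 0.2600;  k·ωz = 0.2600·-1.8 = -0.4680
ω₁ (FL) = (vx − vy − k·ωz)/r = -0.2820/0.04 = -7.0500
ω₂ (FR) = (vx + vy + k·ωz)/r = -0.9180/0.04 = -22.9500
ω₃ (RL) = (vx + vy − k·ωz)/r = 0.0180/0.04 = 0.4500
ω₄ (RR) = (vx − vy + k·ωz)/r = -1.2180/0.04 = -30.4500

(-7.0500, -22.9500, 0.4500, -30.4500)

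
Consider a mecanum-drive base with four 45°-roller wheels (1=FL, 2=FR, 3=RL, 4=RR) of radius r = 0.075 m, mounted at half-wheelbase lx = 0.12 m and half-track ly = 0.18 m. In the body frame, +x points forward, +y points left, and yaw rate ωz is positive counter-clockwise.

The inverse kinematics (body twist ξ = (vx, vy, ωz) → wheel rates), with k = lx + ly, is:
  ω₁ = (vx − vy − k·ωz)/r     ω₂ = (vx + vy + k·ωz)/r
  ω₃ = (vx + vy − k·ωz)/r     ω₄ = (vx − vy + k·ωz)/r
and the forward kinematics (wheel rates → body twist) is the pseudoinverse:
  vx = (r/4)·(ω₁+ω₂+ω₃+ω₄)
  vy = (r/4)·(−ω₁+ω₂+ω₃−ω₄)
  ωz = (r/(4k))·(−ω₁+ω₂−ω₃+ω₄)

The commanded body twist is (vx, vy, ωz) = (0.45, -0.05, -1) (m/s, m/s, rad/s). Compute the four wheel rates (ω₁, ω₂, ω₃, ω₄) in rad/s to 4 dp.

k = lx + ly = 0.12 + 0.18 = 0.3000;  k·ωz = 0.3000·-1 = -0.3000
ω₁ (FL) = (vx − vy − k·ωz)/r = 0.8000/0.075 = 10.6667
ω₂ (FR) = (vx + vy + k·ωz)/r = 0.1000/0.075 = 1.3333
ω₃ (RL) = (vx + vy − k·ωz)/r = 0.7000/0.075 = 9.3333
ω₄ (RR) = (vx − vy + k·ωz)/r = 0.2000/0.075 = 2.6667

(10.6667, 1.3333, 9.3333, 2.6667)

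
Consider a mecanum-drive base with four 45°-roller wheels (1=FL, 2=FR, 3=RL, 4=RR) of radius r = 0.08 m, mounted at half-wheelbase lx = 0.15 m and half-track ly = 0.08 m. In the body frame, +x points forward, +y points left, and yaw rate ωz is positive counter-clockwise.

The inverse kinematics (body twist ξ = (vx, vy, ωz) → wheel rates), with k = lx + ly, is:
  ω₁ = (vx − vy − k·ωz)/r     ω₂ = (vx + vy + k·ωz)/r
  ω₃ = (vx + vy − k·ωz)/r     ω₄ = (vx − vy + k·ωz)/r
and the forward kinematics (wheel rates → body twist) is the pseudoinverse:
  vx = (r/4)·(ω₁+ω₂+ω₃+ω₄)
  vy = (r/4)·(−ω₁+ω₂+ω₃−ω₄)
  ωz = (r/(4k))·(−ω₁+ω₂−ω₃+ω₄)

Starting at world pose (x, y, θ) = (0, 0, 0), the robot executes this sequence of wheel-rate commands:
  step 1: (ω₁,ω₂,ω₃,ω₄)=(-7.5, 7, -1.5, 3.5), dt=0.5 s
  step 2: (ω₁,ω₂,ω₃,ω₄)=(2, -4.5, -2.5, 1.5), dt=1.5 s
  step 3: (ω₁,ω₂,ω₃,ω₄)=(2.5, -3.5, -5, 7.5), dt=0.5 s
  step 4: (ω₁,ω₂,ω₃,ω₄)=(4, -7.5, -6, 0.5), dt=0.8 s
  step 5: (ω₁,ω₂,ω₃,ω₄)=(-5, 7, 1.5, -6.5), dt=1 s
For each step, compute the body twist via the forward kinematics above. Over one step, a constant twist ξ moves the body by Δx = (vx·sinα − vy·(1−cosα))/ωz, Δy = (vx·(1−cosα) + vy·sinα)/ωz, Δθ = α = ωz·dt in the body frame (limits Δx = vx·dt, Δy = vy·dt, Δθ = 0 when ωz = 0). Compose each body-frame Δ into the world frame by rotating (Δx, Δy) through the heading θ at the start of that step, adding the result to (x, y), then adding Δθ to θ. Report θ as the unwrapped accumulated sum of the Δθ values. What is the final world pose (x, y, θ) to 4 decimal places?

step 1: ξ=(vx,vy,ωz)=(0.0300, 0.1900, 1.6957), dt=0.5 → body Δ=(-0.0247, 0.0900, 0.8478) → world pose (-0.0247, 0.0900, 0.8478)
step 2: ξ=(vx,vy,ωz)=(-0.0700, -0.2100, -0.2174), dt=1.5 → body Δ=(-0.1541, -0.2925, -0.3261) → world pose (0.0927, -0.2190, 0.5217)
step 3: ξ=(vx,vy,ωz)=(0.0300, -0.3700, 0.5652), dt=0.5 → body Δ=(0.0408, -0.1804, 0.2826) → world pose (0.2180, -0.3551, 0.8043)
step 4: ξ=(vx,vy,ωz)=(-0.1800, -0.3600, -0.4348), dt=0.8 → body Δ=(-0.1907, -0.2574, -0.3478) → world pose (0.2712, -0.6711, 0.4565)
step 5: ξ=(vx,vy,ωz)=(-0.0600, 0.4000, 0.3478), dt=1.0 → body Δ=(-0.1277, 0.3817, 0.3478) → world pose (-0.0116, -0.3848, 0.8043)

(-0.0116, -0.3848, 0.8043)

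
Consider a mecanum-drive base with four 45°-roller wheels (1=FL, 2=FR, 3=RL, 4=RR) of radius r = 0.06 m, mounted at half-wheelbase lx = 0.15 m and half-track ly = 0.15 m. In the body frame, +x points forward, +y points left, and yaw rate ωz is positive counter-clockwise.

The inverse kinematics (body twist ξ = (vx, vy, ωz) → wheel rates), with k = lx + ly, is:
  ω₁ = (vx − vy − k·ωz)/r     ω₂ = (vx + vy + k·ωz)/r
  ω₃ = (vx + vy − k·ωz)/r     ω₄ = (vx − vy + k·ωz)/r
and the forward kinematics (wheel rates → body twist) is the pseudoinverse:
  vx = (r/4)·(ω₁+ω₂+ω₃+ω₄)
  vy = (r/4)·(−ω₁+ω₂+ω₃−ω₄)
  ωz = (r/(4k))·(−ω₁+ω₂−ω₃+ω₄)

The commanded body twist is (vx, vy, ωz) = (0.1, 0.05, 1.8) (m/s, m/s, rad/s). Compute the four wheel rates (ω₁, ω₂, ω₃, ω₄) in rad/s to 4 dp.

(-8.1667, 11.5000, -6.5000, 9.8333)

k = lx + ly = 0.15 + 0.15 = 0.3000;  k·ωz = 0.3000·1.8 = 0.5400
ω₁ (FL) = (vx − vy − k·ωz)/r = -0.4900/0.06 = -8.1667
ω₂ (FR) = (vx + vy + k·ωz)/r = 0.6900/0.06 = 11.5000
ω₃ (RL) = (vx + vy − k·ωz)/r = -0.3900/0.06 = -6.5000
ω₄ (RR) = (vx − vy + k·ωz)/r = 0.5900/0.06 = 9.8333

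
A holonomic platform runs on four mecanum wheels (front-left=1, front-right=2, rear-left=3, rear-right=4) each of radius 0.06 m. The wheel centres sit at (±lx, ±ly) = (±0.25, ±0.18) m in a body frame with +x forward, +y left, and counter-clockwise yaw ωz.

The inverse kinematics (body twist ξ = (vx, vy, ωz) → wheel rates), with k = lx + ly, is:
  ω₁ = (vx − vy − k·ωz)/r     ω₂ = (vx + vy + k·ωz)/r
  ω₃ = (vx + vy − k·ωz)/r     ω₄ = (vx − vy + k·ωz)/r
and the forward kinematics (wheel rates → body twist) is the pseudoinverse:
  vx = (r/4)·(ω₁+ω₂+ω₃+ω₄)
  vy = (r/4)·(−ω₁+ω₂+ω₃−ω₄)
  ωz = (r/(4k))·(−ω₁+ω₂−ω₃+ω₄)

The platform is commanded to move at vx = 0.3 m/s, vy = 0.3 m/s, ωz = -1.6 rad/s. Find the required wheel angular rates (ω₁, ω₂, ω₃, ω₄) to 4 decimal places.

k = lx + ly = 0.25 + 0.18 = 0.4300;  k·ωz = 0.4300·-1.6 = -0.6880
ω₁ (FL) = (vx − vy − k·ωz)/r = 0.6880/0.06 = 11.4667
ω₂ (FR) = (vx + vy + k·ωz)/r = -0.0880/0.06 = -1.4667
ω₃ (RL) = (vx + vy − k·ωz)/r = 1.2880/0.06 = 21.4667
ω₄ (RR) = (vx − vy + k·ωz)/r = -0.6880/0.06 = -11.4667

(11.4667, -1.4667, 21.4667, -11.4667)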